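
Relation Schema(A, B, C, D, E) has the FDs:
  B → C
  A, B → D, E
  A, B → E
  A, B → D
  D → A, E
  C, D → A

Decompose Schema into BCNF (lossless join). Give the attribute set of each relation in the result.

{A, D, E}; {B, C}; {B, D}

Candidate keys of the original relation: {A, B}, {B, D}.
{A, B, C, D, E}: {B} determines {B, C} here but is not a superkey — split on B → C, giving {B, C} and {A, B, D, E}.
{B, C} is in BCNF.
{A, B, D, E}: {D} determines {A, D, E} here but is not a superkey — split on D → A, E, giving {A, D, E} and {B, D}.
{A, D, E} is in BCNF.
{B, D} is in BCNF.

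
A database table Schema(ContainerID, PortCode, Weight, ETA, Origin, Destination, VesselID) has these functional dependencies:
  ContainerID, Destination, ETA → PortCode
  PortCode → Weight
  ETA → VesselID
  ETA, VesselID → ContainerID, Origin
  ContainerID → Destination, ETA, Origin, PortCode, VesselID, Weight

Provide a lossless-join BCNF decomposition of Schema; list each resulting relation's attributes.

Candidate keys of the original relation: {ContainerID}, {ETA}.
{ContainerID, Destination, ETA, Origin, PortCode, VesselID, Weight}: {PortCode} determines {PortCode, Weight} here but is not a superkey — split on PortCode → Weight, giving {PortCode, Weight} and {ContainerID, Destination, ETA, Origin, PortCode, VesselID}.
{PortCode, Weight} has no BCNF violation.
{ContainerID, Destination, ETA, Origin, PortCode, VesselID} has no BCNF violation.

{ContainerID, Destination, ETA, Origin, PortCode, VesselID}; {PortCode, Weight}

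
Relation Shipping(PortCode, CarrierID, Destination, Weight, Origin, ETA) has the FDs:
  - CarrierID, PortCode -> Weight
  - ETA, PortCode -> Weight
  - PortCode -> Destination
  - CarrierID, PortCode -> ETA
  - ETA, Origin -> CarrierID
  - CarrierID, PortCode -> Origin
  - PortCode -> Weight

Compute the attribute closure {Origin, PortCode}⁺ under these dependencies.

Start with {Origin, PortCode}.
PortCode -> Destination applies; add {Destination} → now {Destination, Origin, PortCode}.
PortCode -> Weight applies; add {Weight} → now {Destination, Origin, PortCode, Weight}.
No further FD applies.

{Destination, Origin, PortCode, Weight}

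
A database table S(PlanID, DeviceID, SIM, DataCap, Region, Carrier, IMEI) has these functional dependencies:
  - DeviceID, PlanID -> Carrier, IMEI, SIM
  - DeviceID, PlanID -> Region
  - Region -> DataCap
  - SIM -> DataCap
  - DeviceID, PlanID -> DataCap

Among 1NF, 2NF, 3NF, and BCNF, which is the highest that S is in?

2NF

Candidate key: {DeviceID, PlanID}. Prime attributes: {DeviceID, PlanID}.
For Region -> DataCap we have {Region}⁺ = {DataCap, Region}; {Region} is not a superkey, so BCNF fails.
Region -> DataCap has non-prime {DataCap} on the right and a non-superkey on the left, so 3NF fails.
No proper subset of a key has a non-prime attribute in its closure, so there is no partial dependency; 2NF holds.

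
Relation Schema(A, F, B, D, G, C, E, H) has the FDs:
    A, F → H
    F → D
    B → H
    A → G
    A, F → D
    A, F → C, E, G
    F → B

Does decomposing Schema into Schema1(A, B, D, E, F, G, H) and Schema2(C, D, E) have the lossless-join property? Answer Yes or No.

The shared attributes are {D, E} and {D, E}⁺ = {D, E}.
Schema1 ⊄ {D, E} and Schema2 ⊄ {D, E}, so the split is lossy.

No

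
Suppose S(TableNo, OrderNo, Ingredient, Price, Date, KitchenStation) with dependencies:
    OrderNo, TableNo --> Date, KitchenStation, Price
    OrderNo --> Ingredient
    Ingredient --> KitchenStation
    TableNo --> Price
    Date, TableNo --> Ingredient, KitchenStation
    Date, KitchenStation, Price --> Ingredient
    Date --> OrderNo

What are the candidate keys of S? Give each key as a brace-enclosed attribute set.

{Date, TableNo}, {OrderNo, TableNo}

Attributes never on any right-hand side: {TableNo} — every candidate key must contain it.
{Date, TableNo}⁺ = {Date, Ingredient, KitchenStation, OrderNo, Price, TableNo} — all of the relation — so {Date, TableNo} is a candidate key.
{OrderNo, TableNo}⁺ = {Date, Ingredient, KitchenStation, OrderNo, Price, TableNo} — all of the relation — so {OrderNo, TableNo} is a candidate key.
These are minimal and exhaustive — every other superkey contains one of them.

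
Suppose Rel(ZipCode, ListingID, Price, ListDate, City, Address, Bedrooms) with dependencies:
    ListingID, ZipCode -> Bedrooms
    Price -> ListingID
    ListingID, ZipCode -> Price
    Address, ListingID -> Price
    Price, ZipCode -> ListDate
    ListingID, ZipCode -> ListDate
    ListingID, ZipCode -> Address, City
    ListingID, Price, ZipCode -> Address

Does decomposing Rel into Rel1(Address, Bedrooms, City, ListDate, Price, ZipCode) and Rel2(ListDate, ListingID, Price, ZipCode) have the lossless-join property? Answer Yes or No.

Yes

Rel1 ∩ Rel2 = {ListDate, Price, ZipCode}; its closure under F is {Address, Bedrooms, City, ListDate, ListingID, Price, ZipCode}.
Since Rel1 ⊆ {Address, Bedrooms, City, ListDate, ListingID, Price, ZipCode}, the intersection is a superkey of Rel1; the decomposition is lossless.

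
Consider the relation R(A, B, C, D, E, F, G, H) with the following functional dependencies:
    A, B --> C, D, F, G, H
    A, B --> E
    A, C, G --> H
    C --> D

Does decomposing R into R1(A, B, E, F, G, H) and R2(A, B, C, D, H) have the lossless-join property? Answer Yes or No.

Yes

R1 ∩ R2 = {A, B, H}; its closure under F is {A, B, C, D, E, F, G, H}.
This includes all of R1, so the common attributes are a superkey of R1 — the join is lossless.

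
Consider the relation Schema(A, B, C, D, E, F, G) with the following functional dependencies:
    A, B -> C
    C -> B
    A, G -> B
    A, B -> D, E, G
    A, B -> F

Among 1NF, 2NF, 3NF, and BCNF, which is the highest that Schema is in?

Candidate keys: {A, B}, {A, C}, {A, G}. Prime attributes: {A, B, C, G}.
C -> B breaks BCNF: {C}⁺ = {B, C}, so {C} is not a superkey.
Its right-hand attributes {B} are all prime, as are those of every other non-superkey FD — the relation is in 3NF.

3NF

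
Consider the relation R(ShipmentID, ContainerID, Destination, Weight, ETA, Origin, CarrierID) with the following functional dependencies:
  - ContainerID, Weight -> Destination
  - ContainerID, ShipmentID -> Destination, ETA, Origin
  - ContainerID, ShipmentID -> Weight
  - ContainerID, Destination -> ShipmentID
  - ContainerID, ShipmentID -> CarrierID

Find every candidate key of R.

Attributes never on any right-hand side: {ContainerID} — every candidate key must contain it.
{ContainerID, Destination} is a candidate key since {ContainerID, Destination}⁺ = {CarrierID, ContainerID, Destination, ETA, Origin, ShipmentID, Weight} covers every attribute.
{ContainerID, ShipmentID} is a candidate key since {ContainerID, ShipmentID}⁺ = {CarrierID, ContainerID, Destination, ETA, Origin, ShipmentID, Weight} covers every attribute.
{ContainerID, Weight} is a candidate key since {ContainerID, Weight}⁺ = {CarrierID, ContainerID, Destination, ETA, Origin, ShipmentID, Weight} covers every attribute.
Any other superkey properly contains one of these, so there are no further candidate keys.

{ContainerID, Destination}, {ContainerID, ShipmentID}, {ContainerID, Weight}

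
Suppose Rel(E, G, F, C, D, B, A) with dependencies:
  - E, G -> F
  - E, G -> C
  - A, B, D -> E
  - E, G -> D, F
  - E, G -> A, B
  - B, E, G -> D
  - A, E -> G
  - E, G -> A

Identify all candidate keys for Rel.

{A, E}⁺ = {A, B, C, D, E, F, G} — all of the relation — so {A, E} is a candidate key.
{E, G}⁺ = {A, B, C, D, E, F, G} — all of the relation — so {E, G} is a candidate key.
{A, B, D}⁺ = {A, B, C, D, E, F, G} — all of the relation — so {A, B, D} is a candidate key.
Any other superkey properly contains one of these, so there are no further candidate keys.

{A, B, D}, {A, E}, {E, G}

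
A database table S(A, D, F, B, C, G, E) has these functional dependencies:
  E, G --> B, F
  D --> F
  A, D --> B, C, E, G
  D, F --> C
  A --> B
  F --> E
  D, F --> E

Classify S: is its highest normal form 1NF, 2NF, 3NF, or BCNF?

1NF

Candidate key: {A, D}. Prime attributes: {A, D}.
E, G --> B, F: {E, G}⁺ = {B, E, F, G}, which is not all of the attributes, so the left side is not a superkey — BCNF is violated.
E, G --> B, F has non-prime {B, F} on the right and a non-superkey on the left, so 3NF fails.
{A} is a proper subset of the key {A, D}, and {A}⁺ contains the non-prime attribute {B} — a partial dependency, so 2NF is violated.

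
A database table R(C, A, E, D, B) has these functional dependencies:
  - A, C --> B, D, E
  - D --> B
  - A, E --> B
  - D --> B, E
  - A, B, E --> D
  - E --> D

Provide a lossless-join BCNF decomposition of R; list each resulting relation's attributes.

Candidate key of the original relation: {A, C}.
{A, B, C, D, E}: {D} determines {B, D, E} here but is not a superkey — split on D --> B, E, giving {B, D, E} and {A, C, D}.
{B, D, E}: every determinant is a superkey — BCNF.
{A, C, D}: every determinant is a superkey — BCNF.

{A, C, D}; {B, D, E}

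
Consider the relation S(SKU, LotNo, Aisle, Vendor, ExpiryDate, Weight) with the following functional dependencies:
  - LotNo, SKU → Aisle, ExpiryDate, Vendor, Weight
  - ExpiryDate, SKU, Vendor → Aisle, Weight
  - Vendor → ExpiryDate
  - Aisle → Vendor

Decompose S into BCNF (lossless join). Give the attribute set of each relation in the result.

Candidate key of the original relation: {LotNo, SKU}.
In {Aisle, ExpiryDate, LotNo, SKU, Vendor, Weight}, {ExpiryDate, SKU, Vendor} is not a superkey ({ExpiryDate, SKU, Vendor}⁺ restricted to this set is {Aisle, ExpiryDate, SKU, Vendor, Weight}), so split on ExpiryDate, SKU, Vendor → Aisle, Weight into {Aisle, ExpiryDate, SKU, Vendor, Weight} and {ExpiryDate, LotNo, SKU, Vendor}.
In {Aisle, ExpiryDate, SKU, Vendor, Weight}, {Vendor} is not a superkey ({Vendor}⁺ restricted to this set is {ExpiryDate, Vendor}), so split on Vendor → ExpiryDate into {ExpiryDate, Vendor} and {Aisle, SKU, Vendor, Weight}.
{ExpiryDate, Vendor} has no BCNF violation.
In {Aisle, SKU, Vendor, Weight}, {Aisle} is not a superkey ({Aisle}⁺ restricted to this set is {Aisle, Vendor}), so split on Aisle → Vendor into {Aisle, Vendor} and {Aisle, SKU, Weight}.
{Aisle, Vendor} has no BCNF violation.
{Aisle, SKU, Weight} has no BCNF violation.
In {ExpiryDate, LotNo, SKU, Vendor}, {Vendor} is not a superkey ({Vendor}⁺ restricted to this set is {ExpiryDate, Vendor}), so split on Vendor → ExpiryDate into {ExpiryDate, Vendor} and {LotNo, SKU, Vendor}.
{ExpiryDate, Vendor} has no BCNF violation.
{LotNo, SKU, Vendor} has no BCNF violation.

{Aisle, SKU, Weight}; {Aisle, Vendor}; {ExpiryDate, Vendor}; {LotNo, SKU, Vendor}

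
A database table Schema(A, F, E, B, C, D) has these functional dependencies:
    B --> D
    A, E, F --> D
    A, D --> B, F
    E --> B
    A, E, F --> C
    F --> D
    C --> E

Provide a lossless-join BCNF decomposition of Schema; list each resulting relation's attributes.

Candidate keys of the original relation: {A, C}, {A, E}.
Within {A, B, C, D, E, F}: {B}⁺ ∩ {A, B, C, D, E, F} = {B, D}, not the whole set, so B --> D violates BCNF; decompose into {B, D} and {A, B, C, E, F}.
{B, D} has no BCNF violation.
Within {A, B, C, E, F}: {E}⁺ ∩ {A, B, C, E, F} = {B, E}, not the whole set, so E --> B violates BCNF; decompose into {B, E} and {A, C, E, F}.
{B, E} has no BCNF violation.
Within {A, C, E, F}: {C}⁺ ∩ {A, C, E, F} = {C, E}, not the whole set, so C --> E violates BCNF; decompose into {C, E} and {A, C, F}.
{C, E} has no BCNF violation.
{A, C, F} has no BCNF violation.

{A, C, F}; {B, D}; {B, E}; {C, E}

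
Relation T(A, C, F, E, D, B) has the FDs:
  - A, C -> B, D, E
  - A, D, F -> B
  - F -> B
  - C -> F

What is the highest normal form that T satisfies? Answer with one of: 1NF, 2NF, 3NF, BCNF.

1NF

Candidate key: {A, C}. Prime attributes: {A, C}.
A, D, F -> B breaks BCNF: {A, D, F}⁺ = {A, B, D, F}, so {A, D, F} is not a superkey.
A, D, F -> B determines the non-prime attribute {B} from a non-superkey — 3NF is violated.
{C} is a proper subset of the key {A, C}, and {C}⁺ contains the non-prime attributes {B, F} — a partial dependency, so 2NF is violated.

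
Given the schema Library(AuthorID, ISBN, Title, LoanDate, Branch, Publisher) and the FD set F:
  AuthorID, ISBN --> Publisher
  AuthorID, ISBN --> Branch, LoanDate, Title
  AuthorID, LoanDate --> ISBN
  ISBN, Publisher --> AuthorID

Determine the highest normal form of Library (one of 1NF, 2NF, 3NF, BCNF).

BCNF

Candidate keys: {AuthorID, ISBN}, {AuthorID, LoanDate}, {ISBN, Publisher}. Prime attributes: {AuthorID, ISBN, LoanDate, Publisher}.
The left-hand side of every FD is a superkey, so BCNF is satisfied.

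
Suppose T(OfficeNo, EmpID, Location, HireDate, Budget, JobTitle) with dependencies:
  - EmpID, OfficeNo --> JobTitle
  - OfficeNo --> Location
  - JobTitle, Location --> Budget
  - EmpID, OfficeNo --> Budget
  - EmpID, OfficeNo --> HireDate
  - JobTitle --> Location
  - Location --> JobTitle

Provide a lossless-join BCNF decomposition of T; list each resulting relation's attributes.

{Budget, JobTitle, Location}; {EmpID, HireDate, OfficeNo}; {JobTitle, OfficeNo}

Candidate key of the original relation: {EmpID, OfficeNo}.
Within {Budget, EmpID, HireDate, JobTitle, Location, OfficeNo}: {OfficeNo}⁺ ∩ {Budget, EmpID, HireDate, JobTitle, Location, OfficeNo} = {Budget, JobTitle, Location, OfficeNo}, not the whole set, so OfficeNo --> Budget, JobTitle, Location violates BCNF; decompose into {Budget, JobTitle, Location, OfficeNo} and {EmpID, HireDate, OfficeNo}.
Within {Budget, JobTitle, Location, OfficeNo}: {JobTitle, Location}⁺ ∩ {Budget, JobTitle, Location, OfficeNo} = {Budget, JobTitle, Location}, not the whole set, so JobTitle, Location --> Budget violates BCNF; decompose into {Budget, JobTitle, Location} and {JobTitle, Location, OfficeNo}.
{Budget, JobTitle, Location} has no BCNF violation.
Within {JobTitle, Location, OfficeNo}: {JobTitle}⁺ ∩ {JobTitle, Location, OfficeNo} = {JobTitle, Location}, not the whole set, so JobTitle --> Location violates BCNF; decompose into {JobTitle, Location} and {JobTitle, OfficeNo}.
{JobTitle, Location} has no BCNF violation.
{JobTitle, OfficeNo} has no BCNF violation.
{EmpID, HireDate, OfficeNo} has no BCNF violation.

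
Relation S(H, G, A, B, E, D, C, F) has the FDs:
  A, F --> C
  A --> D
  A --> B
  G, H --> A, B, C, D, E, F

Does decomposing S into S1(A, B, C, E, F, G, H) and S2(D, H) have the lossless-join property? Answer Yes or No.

The shared attributes are {H} and {H}⁺ = {H}.
Neither S1 nor S2 is contained in that closure, so the decomposition is lossy.

No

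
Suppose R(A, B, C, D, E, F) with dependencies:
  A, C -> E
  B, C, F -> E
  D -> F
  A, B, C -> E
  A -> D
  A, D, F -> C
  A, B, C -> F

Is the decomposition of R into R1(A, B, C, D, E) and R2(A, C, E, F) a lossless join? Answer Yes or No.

The shared attributes are {A, C, E} and {A, C, E}⁺ = {A, C, D, E, F}.
R2 is contained in that closure, so R1 ∩ R2 -> R2 holds and the join is lossless.

Yes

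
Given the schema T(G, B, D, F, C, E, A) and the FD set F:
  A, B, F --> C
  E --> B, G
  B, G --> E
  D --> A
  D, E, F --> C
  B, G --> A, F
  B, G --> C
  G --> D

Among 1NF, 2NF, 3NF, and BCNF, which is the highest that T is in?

1NF

Candidate keys: {B, G}, {E}. Prime attributes: {B, E, G}.
A, B, F --> C breaks BCNF: {A, B, F}⁺ = {A, B, C, F}, so {A, B, F} is not a superkey.
A, B, F --> C has non-prime {C} on the right and a non-superkey on the left, so 3NF fails.
{G} is a proper subset of the key {B, G}, and {G}⁺ contains the non-prime attributes {A, D} — a partial dependency, so 2NF is violated.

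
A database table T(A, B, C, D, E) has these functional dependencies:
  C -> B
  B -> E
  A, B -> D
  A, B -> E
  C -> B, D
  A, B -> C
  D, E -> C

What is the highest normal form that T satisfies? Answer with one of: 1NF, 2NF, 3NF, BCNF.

3NF

Candidate keys: {A, B}, {A, C}, {A, D, E}. Prime attributes: {A, B, C, D, E}.
C -> B: {C}⁺ = {B, C, D, E}, which is not all of the attributes, so the left side is not a superkey — BCNF is violated.
Its right-hand attributes {B} are all prime, as are those of every other non-superkey FD — the relation is in 3NF.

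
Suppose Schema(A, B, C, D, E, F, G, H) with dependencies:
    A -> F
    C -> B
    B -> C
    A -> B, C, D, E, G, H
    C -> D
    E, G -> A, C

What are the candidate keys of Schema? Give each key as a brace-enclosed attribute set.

{A}⁺ = {A, B, C, D, E, F, G, H} — all of the relation — so {A} is a candidate key.
{E, G}⁺ = {A, B, C, D, E, F, G, H} — all of the relation — so {E, G} is a candidate key.
No proper subset of any of these is a key, and no other minimal superkey exists.

{A}, {E, G}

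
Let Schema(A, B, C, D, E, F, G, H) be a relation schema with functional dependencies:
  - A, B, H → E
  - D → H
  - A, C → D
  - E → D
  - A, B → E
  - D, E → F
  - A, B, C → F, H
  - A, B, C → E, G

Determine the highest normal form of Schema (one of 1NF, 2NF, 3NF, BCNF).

Candidate key: {A, B, C}. Prime attributes: {A, B, C}.
A, B, H → E: {A, B, H}⁺ = {A, B, D, E, F, H}, which is not all of the attributes, so the left side is not a superkey — BCNF is violated.
Because {E} is non-prime and the left side of A, B, H → E is not a superkey, the relation is not in 3NF.
The proper key subset {A, B} of {A, B, C} determines non-prime {D, E, F, H}, so the relation is not even in 2NF.

1NF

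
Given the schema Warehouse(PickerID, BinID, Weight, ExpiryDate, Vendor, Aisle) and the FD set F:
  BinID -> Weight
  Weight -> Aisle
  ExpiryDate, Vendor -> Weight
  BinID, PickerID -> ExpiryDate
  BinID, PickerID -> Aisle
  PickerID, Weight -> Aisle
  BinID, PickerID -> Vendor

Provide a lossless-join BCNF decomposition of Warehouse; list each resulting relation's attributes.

Candidate key of the original relation: {BinID, PickerID}.
Within {Aisle, BinID, ExpiryDate, PickerID, Vendor, Weight}: {BinID}⁺ ∩ {Aisle, BinID, ExpiryDate, PickerID, Vendor, Weight} = {Aisle, BinID, Weight}, not the whole set, so BinID -> Aisle, Weight violates BCNF; decompose into {Aisle, BinID, Weight} and {BinID, ExpiryDate, PickerID, Vendor}.
Within {Aisle, BinID, Weight}: {Weight}⁺ ∩ {Aisle, BinID, Weight} = {Aisle, Weight}, not the whole set, so Weight -> Aisle violates BCNF; decompose into {Aisle, Weight} and {BinID, Weight}.
{Aisle, Weight} has no BCNF violation.
{BinID, Weight} has no BCNF violation.
{BinID, ExpiryDate, PickerID, Vendor} has no BCNF violation.

{Aisle, Weight}; {BinID, ExpiryDate, PickerID, Vendor}; {BinID, Weight}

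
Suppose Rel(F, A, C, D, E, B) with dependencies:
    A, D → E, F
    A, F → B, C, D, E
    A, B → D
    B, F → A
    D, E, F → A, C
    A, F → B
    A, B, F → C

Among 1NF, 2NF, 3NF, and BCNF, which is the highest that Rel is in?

BCNF

Candidate keys: {A, B}, {A, D}, {A, F}, {B, F}, {D, E, F}. Prime attributes: {A, B, D, E, F}.
Every FD has a superkey on the left, so the relation is in BCNF.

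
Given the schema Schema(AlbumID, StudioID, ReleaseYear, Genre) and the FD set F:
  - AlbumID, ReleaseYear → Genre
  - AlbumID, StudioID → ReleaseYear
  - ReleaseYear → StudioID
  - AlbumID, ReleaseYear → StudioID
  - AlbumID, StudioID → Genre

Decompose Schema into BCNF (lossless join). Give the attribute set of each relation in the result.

{AlbumID, Genre, ReleaseYear}; {ReleaseYear, StudioID}

Candidate keys of the original relation: {AlbumID, ReleaseYear}, {AlbumID, StudioID}.
Within {AlbumID, Genre, ReleaseYear, StudioID}: {ReleaseYear}⁺ ∩ {AlbumID, Genre, ReleaseYear, StudioID} = {ReleaseYear, StudioID}, not the whole set, so ReleaseYear → StudioID violates BCNF; decompose into {ReleaseYear, StudioID} and {AlbumID, Genre, ReleaseYear}.
{ReleaseYear, StudioID} has no BCNF violation.
{AlbumID, Genre, ReleaseYear} has no BCNF violation.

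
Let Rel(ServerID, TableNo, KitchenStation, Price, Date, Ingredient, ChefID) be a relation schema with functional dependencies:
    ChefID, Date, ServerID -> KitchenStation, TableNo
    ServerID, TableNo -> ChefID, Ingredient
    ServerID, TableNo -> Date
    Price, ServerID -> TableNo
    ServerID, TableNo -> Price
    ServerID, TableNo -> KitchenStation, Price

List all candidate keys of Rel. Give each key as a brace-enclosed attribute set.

{ServerID} never appears on the right of any FD, so every key must include it.
{Price, ServerID} is a candidate key since {Price, ServerID}⁺ = {ChefID, Date, Ingredient, KitchenStation, Price, ServerID, TableNo} covers every attribute.
{ServerID, TableNo} is a candidate key since {ServerID, TableNo}⁺ = {ChefID, Date, Ingredient, KitchenStation, Price, ServerID, TableNo} covers every attribute.
{ChefID, Date, ServerID} is a candidate key since {ChefID, Date, ServerID}⁺ = {ChefID, Date, Ingredient, KitchenStation, Price, ServerID, TableNo} covers every attribute.
No proper subset of any of these is a key, and no other minimal superkey exists.

{ChefID, Date, ServerID}, {Price, ServerID}, {ServerID, TableNo}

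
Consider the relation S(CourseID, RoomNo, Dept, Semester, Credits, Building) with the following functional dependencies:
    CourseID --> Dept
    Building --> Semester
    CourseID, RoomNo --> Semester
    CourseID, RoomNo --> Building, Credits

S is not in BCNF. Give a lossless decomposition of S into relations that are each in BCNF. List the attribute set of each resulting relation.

{Building, CourseID, Credits, RoomNo}; {Building, Semester}; {CourseID, Dept}

Candidate key of the original relation: {CourseID, RoomNo}.
{Building, CourseID, Credits, Dept, RoomNo, Semester}: {CourseID} determines {CourseID, Dept} here but is not a superkey — split on CourseID --> Dept, giving {CourseID, Dept} and {Building, CourseID, Credits, RoomNo, Semester}.
{CourseID, Dept} has no BCNF violation.
{Building, CourseID, Credits, RoomNo, Semester}: {Building} determines {Building, Semester} here but is not a superkey — split on Building --> Semester, giving {Building, Semester} and {Building, CourseID, Credits, RoomNo}.
{Building, Semester} has no BCNF violation.
{Building, CourseID, Credits, RoomNo} has no BCNF violation.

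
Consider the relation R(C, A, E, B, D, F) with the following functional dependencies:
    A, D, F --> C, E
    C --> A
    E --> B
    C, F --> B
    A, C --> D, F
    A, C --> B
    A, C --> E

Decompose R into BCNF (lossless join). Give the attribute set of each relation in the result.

Candidate keys of the original relation: {A, D, F}, {C}.
Within {A, B, C, D, E, F}: {E}⁺ ∩ {A, B, C, D, E, F} = {B, E}, not the whole set, so E --> B violates BCNF; decompose into {B, E} and {A, C, D, E, F}.
{B, E} is in BCNF.
{A, C, D, E, F} is in BCNF.

{A, C, D, E, F}; {B, E}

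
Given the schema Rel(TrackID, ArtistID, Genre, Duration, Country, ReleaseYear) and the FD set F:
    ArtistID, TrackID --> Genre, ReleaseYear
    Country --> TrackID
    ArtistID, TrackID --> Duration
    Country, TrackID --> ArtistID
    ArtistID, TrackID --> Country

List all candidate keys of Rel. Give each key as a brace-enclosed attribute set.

{Country}⁺ = {ArtistID, Country, Duration, Genre, ReleaseYear, TrackID} — all of the relation — so {Country} is a candidate key.
{ArtistID, TrackID}⁺ = {ArtistID, Country, Duration, Genre, ReleaseYear, TrackID} — all of the relation — so {ArtistID, TrackID} is a candidate key.
Any other superkey properly contains one of these, so there are no further candidate keys.

{ArtistID, TrackID}, {Country}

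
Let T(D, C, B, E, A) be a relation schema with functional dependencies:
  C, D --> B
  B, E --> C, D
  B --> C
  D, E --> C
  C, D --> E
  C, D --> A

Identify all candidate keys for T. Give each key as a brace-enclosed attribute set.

{B, D}, {B, E}, {C, D}, {D, E}

{B, D}⁺ = {A, B, C, D, E}, which is every attribute, so {B, D} is a candidate key.
{B, E}⁺ = {A, B, C, D, E}, which is every attribute, so {B, E} is a candidate key.
{C, D}⁺ = {A, B, C, D, E}, which is every attribute, so {C, D} is a candidate key.
{D, E}⁺ = {A, B, C, D, E}, which is every attribute, so {D, E} is a candidate key.
These are minimal and exhaustive — every other superkey contains one of them.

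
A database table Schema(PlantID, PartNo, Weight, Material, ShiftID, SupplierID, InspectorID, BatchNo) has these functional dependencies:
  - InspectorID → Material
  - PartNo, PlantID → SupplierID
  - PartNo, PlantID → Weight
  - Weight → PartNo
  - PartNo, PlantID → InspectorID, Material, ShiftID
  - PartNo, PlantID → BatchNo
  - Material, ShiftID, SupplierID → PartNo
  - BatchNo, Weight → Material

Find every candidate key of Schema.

{InspectorID, PlantID, ShiftID, SupplierID}, {Material, PlantID, ShiftID, SupplierID}, {PartNo, PlantID}, {PlantID, Weight}

{PlantID} never appears on the right of any FD, so every key must include it.
{PartNo, PlantID}⁺ = {BatchNo, InspectorID, Material, PartNo, PlantID, ShiftID, SupplierID, Weight} — all of the relation — so {PartNo, PlantID} is a candidate key.
{PlantID, Weight}⁺ = {BatchNo, InspectorID, Material, PartNo, PlantID, ShiftID, SupplierID, Weight} — all of the relation — so {PlantID, Weight} is a candidate key.
{InspectorID, PlantID, ShiftID, SupplierID}⁺ = {BatchNo, InspectorID, Material, PartNo, PlantID, ShiftID, SupplierID, Weight} — all of the relation — so {InspectorID, PlantID, ShiftID, SupplierID} is a candidate key.
{Material, PlantID, ShiftID, SupplierID}⁺ = {BatchNo, InspectorID, Material, PartNo, PlantID, ShiftID, SupplierID, Weight} — all of the relation — so {Material, PlantID, ShiftID, SupplierID} is a candidate key.
Any other superkey properly contains one of these, so there are no further candidate keys.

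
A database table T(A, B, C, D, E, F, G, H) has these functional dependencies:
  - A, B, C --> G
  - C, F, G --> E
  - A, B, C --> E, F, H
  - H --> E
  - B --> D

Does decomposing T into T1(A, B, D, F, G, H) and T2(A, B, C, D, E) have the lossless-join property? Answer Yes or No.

Common attributes: {A, B, D}; their closure is {A, B, D}.
Neither T1 nor T2 is contained in that closure, so the decomposition is lossy.

No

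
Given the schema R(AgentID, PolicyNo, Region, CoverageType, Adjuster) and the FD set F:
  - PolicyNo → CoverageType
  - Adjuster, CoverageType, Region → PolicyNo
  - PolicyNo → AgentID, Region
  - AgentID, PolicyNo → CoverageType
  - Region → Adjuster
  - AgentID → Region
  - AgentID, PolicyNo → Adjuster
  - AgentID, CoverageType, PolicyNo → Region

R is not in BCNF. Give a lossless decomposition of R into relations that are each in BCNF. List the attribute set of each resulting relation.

Candidate keys of the original relation: {AgentID, CoverageType}, {CoverageType, Region}, {PolicyNo}.
Within {Adjuster, AgentID, CoverageType, PolicyNo, Region}: {Region}⁺ ∩ {Adjuster, AgentID, CoverageType, PolicyNo, Region} = {Adjuster, Region}, not the whole set, so Region → Adjuster violates BCNF; decompose into {Adjuster, Region} and {AgentID, CoverageType, PolicyNo, Region}.
{Adjuster, Region}: every determinant is a superkey — BCNF.
Within {AgentID, CoverageType, PolicyNo, Region}: {AgentID}⁺ ∩ {AgentID, CoverageType, PolicyNo, Region} = {AgentID, Region}, not the whole set, so AgentID → Region violates BCNF; decompose into {AgentID, Region} and {AgentID, CoverageType, PolicyNo}.
{AgentID, Region}: every determinant is a superkey — BCNF.
{AgentID, CoverageType, PolicyNo}: every determinant is a superkey — BCNF.

{Adjuster, Region}; {AgentID, CoverageType, PolicyNo}; {AgentID, Region}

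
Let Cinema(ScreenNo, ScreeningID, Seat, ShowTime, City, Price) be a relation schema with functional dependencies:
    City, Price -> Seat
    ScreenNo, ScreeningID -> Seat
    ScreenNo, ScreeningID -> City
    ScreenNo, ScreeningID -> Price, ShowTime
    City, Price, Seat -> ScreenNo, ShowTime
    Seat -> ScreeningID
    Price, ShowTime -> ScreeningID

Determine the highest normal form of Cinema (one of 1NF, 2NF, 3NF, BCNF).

3NF

Candidate keys: {City, Price}, {Price, ScreenNo, ShowTime}, {ScreenNo, ScreeningID}, {ScreenNo, Seat}. Prime attributes: {City, Price, ScreenNo, ScreeningID, Seat, ShowTime}.
Seat -> ScreeningID breaks BCNF: {Seat}⁺ = {ScreeningID, Seat}, so {Seat} is not a superkey.
But every attribute on its right side ({ScreeningID}) is prime, and the same holds for every other non-superkey FD, so 3NF still holds.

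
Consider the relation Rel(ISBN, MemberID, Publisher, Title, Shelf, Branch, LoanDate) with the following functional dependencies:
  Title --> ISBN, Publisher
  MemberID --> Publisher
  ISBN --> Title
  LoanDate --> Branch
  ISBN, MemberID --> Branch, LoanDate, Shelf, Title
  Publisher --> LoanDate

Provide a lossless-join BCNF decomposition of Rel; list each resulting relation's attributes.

{Branch, LoanDate}; {ISBN, Publisher, Title}; {LoanDate, Publisher}; {MemberID, Shelf, Title}

Candidate keys of the original relation: {ISBN, MemberID}, {MemberID, Title}.
{Branch, ISBN, LoanDate, MemberID, Publisher, Shelf, Title}: {Title} determines {Branch, ISBN, LoanDate, Publisher, Title} here but is not a superkey — split on Title --> Branch, ISBN, LoanDate, Publisher, giving {Branch, ISBN, LoanDate, Publisher, Title} and {MemberID, Shelf, Title}.
{Branch, ISBN, LoanDate, Publisher, Title}: {LoanDate} determines {Branch, LoanDate} here but is not a superkey — split on LoanDate --> Branch, giving {Branch, LoanDate} and {ISBN, LoanDate, Publisher, Title}.
{Branch, LoanDate} is in BCNF.
{ISBN, LoanDate, Publisher, Title}: {Publisher} determines {LoanDate, Publisher} here but is not a superkey — split on Publisher --> LoanDate, giving {LoanDate, Publisher} and {ISBN, Publisher, Title}.
{LoanDate, Publisher} is in BCNF.
{ISBN, Publisher, Title} is in BCNF.
{MemberID, Shelf, Title} is in BCNF.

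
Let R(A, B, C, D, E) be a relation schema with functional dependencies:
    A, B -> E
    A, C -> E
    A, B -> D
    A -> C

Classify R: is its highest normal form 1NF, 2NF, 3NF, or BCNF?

1NF

Candidate key: {A, B}. Prime attributes: {A, B}.
A, C -> E: {A, C}⁺ = {A, C, E}, which is not all of the attributes, so the left side is not a superkey — BCNF is violated.
Because {E} is non-prime and the left side of A, C -> E is not a superkey, the relation is not in 3NF.
The proper key subset {A} of {A, B} determines non-prime {C, E}, so the relation is not even in 2NF.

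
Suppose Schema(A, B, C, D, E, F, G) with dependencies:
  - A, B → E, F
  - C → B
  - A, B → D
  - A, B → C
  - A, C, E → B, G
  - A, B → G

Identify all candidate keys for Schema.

Attributes never on any right-hand side: {A} — every candidate key must contain it.
{A, B} is a candidate key since {A, B}⁺ = {A, B, C, D, E, F, G} covers every attribute.
{A, C} is a candidate key since {A, C}⁺ = {A, B, C, D, E, F, G} covers every attribute.
Any other superkey properly contains one of these, so there are no further candidate keys.

{A, B}, {A, C}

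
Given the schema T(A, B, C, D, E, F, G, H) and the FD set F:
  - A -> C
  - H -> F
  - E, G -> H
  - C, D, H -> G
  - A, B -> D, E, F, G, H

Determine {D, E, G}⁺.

{D, E, F, G, H}

Start with {D, E, G}.
E, G -> H applies; add {H} → now {D, E, G, H}.
H -> F applies; add {F} → now {D, E, F, G, H}.
No further FD applies.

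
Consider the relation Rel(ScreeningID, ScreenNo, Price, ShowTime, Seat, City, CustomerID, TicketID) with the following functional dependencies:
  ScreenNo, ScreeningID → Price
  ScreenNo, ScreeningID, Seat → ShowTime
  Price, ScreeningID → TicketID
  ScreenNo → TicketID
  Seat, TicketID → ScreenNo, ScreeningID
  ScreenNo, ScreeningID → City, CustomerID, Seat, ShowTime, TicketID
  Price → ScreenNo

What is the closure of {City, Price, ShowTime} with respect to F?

Start with {City, Price, ShowTime}.
Price → ScreenNo applies; add {ScreenNo} → now {City, Price, ScreenNo, ShowTime}.
ScreenNo → TicketID applies; add {TicketID} → now {City, Price, ScreenNo, ShowTime, TicketID}.
No further FD applies.

{City, Price, ScreenNo, ShowTime, TicketID}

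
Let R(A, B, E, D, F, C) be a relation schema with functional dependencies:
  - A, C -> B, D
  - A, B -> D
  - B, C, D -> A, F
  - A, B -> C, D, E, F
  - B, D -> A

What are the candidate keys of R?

{A, B}⁺ = {A, B, C, D, E, F}, which is every attribute, so {A, B} is a candidate key.
{A, C}⁺ = {A, B, C, D, E, F}, which is every attribute, so {A, C} is a candidate key.
{B, D}⁺ = {A, B, C, D, E, F}, which is every attribute, so {B, D} is a candidate key.
These are minimal and exhaustive — every other superkey contains one of them.

{A, B}, {A, C}, {B, D}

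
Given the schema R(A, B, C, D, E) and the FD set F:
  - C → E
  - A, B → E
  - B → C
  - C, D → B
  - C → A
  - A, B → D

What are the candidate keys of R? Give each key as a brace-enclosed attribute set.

{B}, {C, D}

{B}⁺ = {A, B, C, D, E}, which is every attribute, so {B} is a candidate key.
{C, D}⁺ = {A, B, C, D, E}, which is every attribute, so {C, D} is a candidate key.
These are minimal and exhaustive — every other superkey contains one of them.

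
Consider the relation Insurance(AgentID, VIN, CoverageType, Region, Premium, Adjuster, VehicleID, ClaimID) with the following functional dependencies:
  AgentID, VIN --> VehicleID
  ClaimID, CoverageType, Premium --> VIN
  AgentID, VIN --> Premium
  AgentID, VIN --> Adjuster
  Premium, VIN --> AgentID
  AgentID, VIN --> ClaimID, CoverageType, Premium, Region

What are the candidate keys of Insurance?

{AgentID, VIN}⁺ = {Adjuster, AgentID, ClaimID, CoverageType, Premium, Region, VIN, VehicleID} — all of the relation — so {AgentID, VIN} is a candidate key.
{Premium, VIN}⁺ = {Adjuster, AgentID, ClaimID, CoverageType, Premium, Region, VIN, VehicleID} — all of the relation — so {Premium, VIN} is a candidate key.
{ClaimID, CoverageType, Premium}⁺ = {Adjuster, AgentID, ClaimID, CoverageType, Premium, Region, VIN, VehicleID} — all of the relation — so {ClaimID, CoverageType, Premium} is a candidate key.
These are minimal and exhaustive — every other superkey contains one of them.

{AgentID, VIN}, {ClaimID, CoverageType, Premium}, {Premium, VIN}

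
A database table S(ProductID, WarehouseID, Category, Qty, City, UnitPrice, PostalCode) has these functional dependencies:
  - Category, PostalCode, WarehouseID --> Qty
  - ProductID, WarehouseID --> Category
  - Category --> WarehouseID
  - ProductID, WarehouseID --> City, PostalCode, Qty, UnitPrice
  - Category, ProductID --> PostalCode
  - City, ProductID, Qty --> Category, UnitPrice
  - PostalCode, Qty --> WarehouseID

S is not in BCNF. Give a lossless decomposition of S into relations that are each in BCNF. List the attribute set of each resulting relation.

Candidate keys of the original relation: {Category, ProductID}, {City, ProductID, Qty}, {PostalCode, ProductID, Qty}, {ProductID, WarehouseID}.
{Category, City, PostalCode, ProductID, Qty, UnitPrice, WarehouseID}: {Category, PostalCode, WarehouseID} determines {Category, PostalCode, Qty, WarehouseID} here but is not a superkey — split on Category, PostalCode, WarehouseID --> Qty, giving {Category, PostalCode, Qty, WarehouseID} and {Category, City, PostalCode, ProductID, UnitPrice, WarehouseID}.
{Category, PostalCode, Qty, WarehouseID}: {Category} determines {Category, WarehouseID} here but is not a superkey — split on Category --> WarehouseID, giving {Category, WarehouseID} and {Category, PostalCode, Qty}.
{Category, WarehouseID}: every determinant is a superkey — BCNF.
{Category, PostalCode, Qty}: every determinant is a superkey — BCNF.
{Category, City, PostalCode, ProductID, UnitPrice, WarehouseID}: {Category} determines {Category, WarehouseID} here but is not a superkey — split on Category --> WarehouseID, giving {Category, WarehouseID} and {Category, City, PostalCode, ProductID, UnitPrice}.
{Category, WarehouseID}: every determinant is a superkey — BCNF.
{Category, City, PostalCode, ProductID, UnitPrice}: every determinant is a superkey — BCNF.

{Category, City, PostalCode, ProductID, UnitPrice}; {Category, PostalCode, Qty}; {Category, WarehouseID}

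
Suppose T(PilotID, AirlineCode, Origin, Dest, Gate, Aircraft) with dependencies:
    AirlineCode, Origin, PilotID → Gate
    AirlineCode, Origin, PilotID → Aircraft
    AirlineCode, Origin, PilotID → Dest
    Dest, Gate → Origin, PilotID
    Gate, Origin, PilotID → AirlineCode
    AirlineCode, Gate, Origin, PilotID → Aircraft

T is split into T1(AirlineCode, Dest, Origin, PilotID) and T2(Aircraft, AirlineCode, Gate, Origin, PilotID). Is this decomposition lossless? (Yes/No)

Yes

T1 ∩ T2 = {AirlineCode, Origin, PilotID}; its closure under F is {Aircraft, AirlineCode, Dest, Gate, Origin, PilotID}.
T1 is contained in that closure, so T1 ∩ T2 → T1 holds and the join is lossless.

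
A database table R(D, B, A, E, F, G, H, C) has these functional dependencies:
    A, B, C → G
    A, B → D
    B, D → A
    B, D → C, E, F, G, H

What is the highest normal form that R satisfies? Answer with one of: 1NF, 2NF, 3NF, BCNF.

BCNF

Candidate keys: {A, B}, {B, D}. Prime attributes: {A, B, D}.
Every FD has a superkey on the left, so the relation is in BCNF.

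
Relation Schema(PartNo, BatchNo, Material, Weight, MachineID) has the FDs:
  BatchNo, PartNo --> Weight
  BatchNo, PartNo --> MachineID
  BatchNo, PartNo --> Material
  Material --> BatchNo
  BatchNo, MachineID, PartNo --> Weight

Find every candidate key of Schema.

{PartNo} never appears on the right of any FD, so every key must include it.
{BatchNo, PartNo}⁺ = {BatchNo, MachineID, Material, PartNo, Weight} — all of the relation — so {BatchNo, PartNo} is a candidate key.
{Material, PartNo}⁺ = {BatchNo, MachineID, Material, PartNo, Weight} — all of the relation — so {Material, PartNo} is a candidate key.
These are minimal and exhaustive — every other superkey contains one of them.

{BatchNo, PartNo}, {Material, PartNo}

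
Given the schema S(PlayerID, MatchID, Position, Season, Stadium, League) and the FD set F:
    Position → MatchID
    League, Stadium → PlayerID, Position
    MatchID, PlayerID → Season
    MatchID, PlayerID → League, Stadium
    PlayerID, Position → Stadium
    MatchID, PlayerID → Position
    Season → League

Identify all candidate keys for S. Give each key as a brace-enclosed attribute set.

Closure of {League, Stadium} is {League, MatchID, PlayerID, Position, Season, Stadium}, the whole schema; {League, Stadium} is a candidate key.
Closure of {MatchID, PlayerID} is {League, MatchID, PlayerID, Position, Season, Stadium}, the whole schema; {MatchID, PlayerID} is a candidate key.
Closure of {PlayerID, Position} is {League, MatchID, PlayerID, Position, Season, Stadium}, the whole schema; {PlayerID, Position} is a candidate key.
Closure of {Season, Stadium} is {League, MatchID, PlayerID, Position, Season, Stadium}, the whole schema; {Season, Stadium} is a candidate key.
Any other superkey properly contains one of these, so there are no further candidate keys.

{League, Stadium}, {MatchID, PlayerID}, {PlayerID, Position}, {Season, Stadium}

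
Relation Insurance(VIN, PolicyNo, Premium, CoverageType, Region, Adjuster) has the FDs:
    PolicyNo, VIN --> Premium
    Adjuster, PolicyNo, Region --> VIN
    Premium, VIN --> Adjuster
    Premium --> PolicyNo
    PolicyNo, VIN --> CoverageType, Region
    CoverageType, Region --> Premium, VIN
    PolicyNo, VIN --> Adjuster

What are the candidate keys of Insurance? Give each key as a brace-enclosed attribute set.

{Adjuster, PolicyNo, Region}, {Adjuster, Premium, Region}, {CoverageType, Region}, {PolicyNo, VIN}, {Premium, VIN}

{CoverageType, Region}⁺ = {Adjuster, CoverageType, PolicyNo, Premium, Region, VIN} — all of the relation — so {CoverageType, Region} is a candidate key.
{PolicyNo, VIN}⁺ = {Adjuster, CoverageType, PolicyNo, Premium, Region, VIN} — all of the relation — so {PolicyNo, VIN} is a candidate key.
{Premium, VIN}⁺ = {Adjuster, CoverageType, PolicyNo, Premium, Region, VIN} — all of the relation — so {Premium, VIN} is a candidate key.
{Adjuster, PolicyNo, Region}⁺ = {Adjuster, CoverageType, PolicyNo, Premium, Region, VIN} — all of the relation — so {Adjuster, PolicyNo, Region} is a candidate key.
{Adjuster, Premium, Region}⁺ = {Adjuster, CoverageType, PolicyNo, Premium, Region, VIN} — all of the relation — so {Adjuster, Premium, Region} is a candidate key.
Any other superkey properly contains one of these, so there are no further candidate keys.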